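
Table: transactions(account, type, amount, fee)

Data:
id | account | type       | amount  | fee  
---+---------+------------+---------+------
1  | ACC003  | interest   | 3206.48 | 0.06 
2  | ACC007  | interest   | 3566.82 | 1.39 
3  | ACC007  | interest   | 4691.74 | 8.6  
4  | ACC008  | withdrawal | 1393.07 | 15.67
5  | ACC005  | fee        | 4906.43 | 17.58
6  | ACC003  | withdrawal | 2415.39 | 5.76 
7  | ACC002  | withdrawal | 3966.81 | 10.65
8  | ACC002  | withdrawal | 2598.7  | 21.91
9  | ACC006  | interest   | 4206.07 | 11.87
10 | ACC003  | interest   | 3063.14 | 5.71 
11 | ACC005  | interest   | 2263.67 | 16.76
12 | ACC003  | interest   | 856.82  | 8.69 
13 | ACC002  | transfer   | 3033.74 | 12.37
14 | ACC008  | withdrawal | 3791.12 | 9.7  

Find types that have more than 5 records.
SELECT type, COUNT(*) as cnt
FROM transactions
GROUP BY type
HAVING COUNT(*) > 5

Result:
  interest: 7

Note: HAVING filters groups after aggregation, WHERE filters rows before.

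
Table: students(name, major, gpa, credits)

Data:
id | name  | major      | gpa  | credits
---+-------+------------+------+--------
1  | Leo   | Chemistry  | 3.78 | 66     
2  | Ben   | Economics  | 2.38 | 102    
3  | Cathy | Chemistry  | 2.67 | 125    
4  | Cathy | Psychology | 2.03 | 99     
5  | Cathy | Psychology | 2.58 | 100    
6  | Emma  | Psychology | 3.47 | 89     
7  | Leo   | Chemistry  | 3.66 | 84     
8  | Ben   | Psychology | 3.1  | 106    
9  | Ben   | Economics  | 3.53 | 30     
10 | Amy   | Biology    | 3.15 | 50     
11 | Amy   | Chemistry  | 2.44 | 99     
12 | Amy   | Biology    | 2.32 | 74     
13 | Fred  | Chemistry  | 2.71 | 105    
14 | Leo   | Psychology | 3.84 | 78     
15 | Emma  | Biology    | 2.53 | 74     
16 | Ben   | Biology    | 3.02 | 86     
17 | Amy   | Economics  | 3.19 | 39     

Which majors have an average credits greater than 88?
SELECT major, AVG(credits)
FROM students
GROUP BY major
HAVING AVG(credits) > 88

Result:
  Chemistry: avg=95.80
  Psychology: avg=94.40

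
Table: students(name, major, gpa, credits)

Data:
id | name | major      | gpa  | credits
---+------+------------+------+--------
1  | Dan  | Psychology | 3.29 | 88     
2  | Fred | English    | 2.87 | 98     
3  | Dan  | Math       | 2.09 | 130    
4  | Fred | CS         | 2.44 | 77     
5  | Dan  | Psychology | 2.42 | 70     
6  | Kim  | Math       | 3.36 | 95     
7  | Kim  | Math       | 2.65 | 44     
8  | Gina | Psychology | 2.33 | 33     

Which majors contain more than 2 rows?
SELECT major, COUNT(*) as cnt
FROM students
GROUP BY major
HAVING COUNT(*) > 2

Result:
  Math: 3
  Psychology: 3

Note: HAVING filters groups after aggregation, WHERE filters rows before.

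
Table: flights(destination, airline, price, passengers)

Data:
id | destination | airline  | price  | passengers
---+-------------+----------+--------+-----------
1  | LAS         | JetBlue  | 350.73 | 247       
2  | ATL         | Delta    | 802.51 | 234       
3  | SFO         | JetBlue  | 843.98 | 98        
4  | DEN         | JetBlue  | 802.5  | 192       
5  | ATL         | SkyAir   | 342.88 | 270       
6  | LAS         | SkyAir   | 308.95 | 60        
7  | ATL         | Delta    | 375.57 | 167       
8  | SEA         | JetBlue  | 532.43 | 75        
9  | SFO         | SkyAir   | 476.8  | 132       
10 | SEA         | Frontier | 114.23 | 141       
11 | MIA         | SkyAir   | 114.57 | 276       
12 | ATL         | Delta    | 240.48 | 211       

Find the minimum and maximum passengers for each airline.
SELECT airline, MIN(passengers), MAX(passengers)
FROM flights
GROUP BY airline

Result:
  Delta: min=167, max=234
  Frontier: min=141, max=141
  JetBlue: min=75, max=247
  SkyAir: min=60, max=276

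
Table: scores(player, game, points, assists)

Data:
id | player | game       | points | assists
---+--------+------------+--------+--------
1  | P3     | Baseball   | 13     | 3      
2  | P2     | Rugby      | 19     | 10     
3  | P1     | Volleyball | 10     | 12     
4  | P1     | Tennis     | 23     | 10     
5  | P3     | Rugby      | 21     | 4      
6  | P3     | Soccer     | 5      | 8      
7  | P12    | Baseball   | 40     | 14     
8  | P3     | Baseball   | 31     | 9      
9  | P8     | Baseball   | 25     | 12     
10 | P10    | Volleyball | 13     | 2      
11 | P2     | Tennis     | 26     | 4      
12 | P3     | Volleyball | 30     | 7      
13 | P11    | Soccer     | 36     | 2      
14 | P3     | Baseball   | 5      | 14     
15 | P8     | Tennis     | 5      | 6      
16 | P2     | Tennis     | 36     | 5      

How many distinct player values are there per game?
SELECT game, COUNT(DISTINCT player)
FROM scores
GROUP BY game

Result:
  Baseball: 3 distinct
  Rugby: 2 distinct
  Soccer: 2 distinct
  Tennis: 3 distinct
  Volleyball: 3 distinct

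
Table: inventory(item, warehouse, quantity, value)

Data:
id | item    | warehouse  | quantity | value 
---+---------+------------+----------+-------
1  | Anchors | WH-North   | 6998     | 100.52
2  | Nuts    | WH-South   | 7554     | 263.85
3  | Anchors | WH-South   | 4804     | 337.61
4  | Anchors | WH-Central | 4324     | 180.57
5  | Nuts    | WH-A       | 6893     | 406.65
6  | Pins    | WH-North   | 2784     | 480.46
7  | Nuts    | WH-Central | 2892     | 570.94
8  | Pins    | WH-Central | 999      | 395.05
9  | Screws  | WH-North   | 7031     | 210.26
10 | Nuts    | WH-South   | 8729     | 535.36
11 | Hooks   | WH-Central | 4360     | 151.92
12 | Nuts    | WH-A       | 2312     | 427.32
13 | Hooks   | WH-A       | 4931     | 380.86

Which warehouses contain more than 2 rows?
SELECT warehouse, COUNT(*) as cnt
FROM inventory
GROUP BY warehouse
HAVING COUNT(*) > 2

Result:
  WH-A: 3
  WH-Central: 4
  WH-North: 3
  WH-South: 3

Note: HAVING filters groups after aggregation, WHERE filters rows before.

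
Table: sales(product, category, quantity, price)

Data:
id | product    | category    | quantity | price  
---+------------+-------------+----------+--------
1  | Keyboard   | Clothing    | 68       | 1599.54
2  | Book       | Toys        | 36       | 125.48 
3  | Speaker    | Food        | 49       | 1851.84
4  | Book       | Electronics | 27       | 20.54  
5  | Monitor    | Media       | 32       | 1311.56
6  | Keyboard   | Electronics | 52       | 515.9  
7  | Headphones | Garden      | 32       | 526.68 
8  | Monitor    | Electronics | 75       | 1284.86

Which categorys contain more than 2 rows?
SELECT category, COUNT(*) as cnt
FROM sales
GROUP BY category
HAVING COUNT(*) > 2

Result:
  Electronics: 3

Note: HAVING filters groups after aggregation, WHERE filters rows before.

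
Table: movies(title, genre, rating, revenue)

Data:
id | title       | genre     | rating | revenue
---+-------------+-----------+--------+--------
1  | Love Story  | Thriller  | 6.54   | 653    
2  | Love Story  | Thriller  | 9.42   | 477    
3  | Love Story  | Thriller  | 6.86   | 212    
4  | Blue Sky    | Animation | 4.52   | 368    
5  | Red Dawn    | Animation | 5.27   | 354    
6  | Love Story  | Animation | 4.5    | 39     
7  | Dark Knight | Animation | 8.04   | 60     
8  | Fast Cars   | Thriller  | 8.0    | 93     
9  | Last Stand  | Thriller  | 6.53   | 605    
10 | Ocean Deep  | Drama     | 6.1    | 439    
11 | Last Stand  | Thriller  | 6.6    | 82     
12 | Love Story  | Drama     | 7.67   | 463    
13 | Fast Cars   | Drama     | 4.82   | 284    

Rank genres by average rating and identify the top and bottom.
SELECT genre, AVG(rating)
FROM movies
GROUP BY genre
ORDER BY AVG(rating)

All groups:
  Animation: 5.58
  Drama: 6.20
  Thriller: 7.33

Highest: Thriller (7.33)
Lowest: Animation (5.58)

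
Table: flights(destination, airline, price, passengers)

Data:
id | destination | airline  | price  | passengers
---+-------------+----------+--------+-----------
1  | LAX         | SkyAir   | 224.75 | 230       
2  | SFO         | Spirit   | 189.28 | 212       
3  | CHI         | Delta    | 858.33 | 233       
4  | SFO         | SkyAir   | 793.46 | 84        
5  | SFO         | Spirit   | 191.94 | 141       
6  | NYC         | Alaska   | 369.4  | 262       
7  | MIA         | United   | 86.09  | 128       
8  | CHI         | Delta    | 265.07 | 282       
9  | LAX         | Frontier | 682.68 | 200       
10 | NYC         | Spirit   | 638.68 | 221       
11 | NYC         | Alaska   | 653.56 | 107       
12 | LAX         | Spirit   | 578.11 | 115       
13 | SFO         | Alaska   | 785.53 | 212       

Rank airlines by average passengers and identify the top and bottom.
SELECT airline, AVG(passengers)
FROM flights
GROUP BY airline
ORDER BY AVG(passengers)

All groups:
  United: 128.00
  SkyAir: 157.00
  Spirit: 172.25
  Alaska: 193.67
  Frontier: 200.00
  Delta: 257.50

Highest: Delta (257.50)
Lowest: United (128.00)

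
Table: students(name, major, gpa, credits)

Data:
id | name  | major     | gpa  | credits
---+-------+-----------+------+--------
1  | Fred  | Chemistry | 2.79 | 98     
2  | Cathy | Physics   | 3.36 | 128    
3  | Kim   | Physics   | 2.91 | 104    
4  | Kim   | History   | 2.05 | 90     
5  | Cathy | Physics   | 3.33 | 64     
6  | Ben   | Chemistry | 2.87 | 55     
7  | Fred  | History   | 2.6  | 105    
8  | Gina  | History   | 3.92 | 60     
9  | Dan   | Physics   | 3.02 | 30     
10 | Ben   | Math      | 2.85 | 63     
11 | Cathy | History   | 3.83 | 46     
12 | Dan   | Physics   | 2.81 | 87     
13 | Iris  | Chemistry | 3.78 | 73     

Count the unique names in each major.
SELECT major, COUNT(DISTINCT name)
FROM students
GROUP BY major

Result:
  Chemistry: 3 distinct
  History: 4 distinct
  Math: 1 distinct
  Physics: 3 distinct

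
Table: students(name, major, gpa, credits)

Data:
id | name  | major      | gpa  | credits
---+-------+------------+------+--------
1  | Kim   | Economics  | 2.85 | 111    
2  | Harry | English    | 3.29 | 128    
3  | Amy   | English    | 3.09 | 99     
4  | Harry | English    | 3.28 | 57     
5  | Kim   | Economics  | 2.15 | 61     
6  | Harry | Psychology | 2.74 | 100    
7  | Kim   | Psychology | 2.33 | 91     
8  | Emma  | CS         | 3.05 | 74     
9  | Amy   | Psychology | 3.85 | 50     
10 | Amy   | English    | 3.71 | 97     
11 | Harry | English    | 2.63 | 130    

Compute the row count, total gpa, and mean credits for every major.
SELECT major,
       COUNT(*) as cnt,
       SUM(gpa) as total_gpa,
       AVG(credits) as avg_credits
FROM students
GROUP BY major

Result:
  CS: 1 records, 3.05 total gpa, 74.00 avg credits
  Economics: 2 records, 5.00 total gpa, 86.00 avg credits
  English: 5 records, 16.00 total gpa, 102.20 avg credits
  Psychology: 3 records, 8.92 total gpa, 80.33 avg credits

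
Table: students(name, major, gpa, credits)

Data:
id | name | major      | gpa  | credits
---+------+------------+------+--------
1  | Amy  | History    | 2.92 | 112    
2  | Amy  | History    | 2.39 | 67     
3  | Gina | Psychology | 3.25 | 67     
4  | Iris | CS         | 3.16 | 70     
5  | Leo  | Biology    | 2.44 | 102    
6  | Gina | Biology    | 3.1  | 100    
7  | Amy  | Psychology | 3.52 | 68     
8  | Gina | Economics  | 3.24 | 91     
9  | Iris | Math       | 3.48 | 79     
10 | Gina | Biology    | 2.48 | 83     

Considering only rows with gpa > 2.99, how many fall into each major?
SELECT major, COUNT(*)
FROM students
WHERE gpa > 2.99
GROUP BY major

Note: WHERE filters rows before grouping.

Result:
  Biology: 1
  CS: 1
  Economics: 1
  Math: 1
  Psychology: 2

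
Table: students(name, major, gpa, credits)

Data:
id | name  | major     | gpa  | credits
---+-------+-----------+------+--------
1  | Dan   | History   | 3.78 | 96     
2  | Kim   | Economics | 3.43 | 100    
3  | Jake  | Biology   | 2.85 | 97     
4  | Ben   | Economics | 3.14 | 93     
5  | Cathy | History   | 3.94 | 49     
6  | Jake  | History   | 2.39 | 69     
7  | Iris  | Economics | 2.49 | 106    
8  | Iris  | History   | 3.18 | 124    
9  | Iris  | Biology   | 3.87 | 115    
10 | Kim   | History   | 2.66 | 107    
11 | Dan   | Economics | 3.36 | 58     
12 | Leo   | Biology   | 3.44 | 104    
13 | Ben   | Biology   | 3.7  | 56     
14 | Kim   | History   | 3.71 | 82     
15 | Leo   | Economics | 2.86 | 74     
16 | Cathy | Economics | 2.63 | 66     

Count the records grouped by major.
SELECT major, COUNT(*) as count
FROM students
GROUP BY major

Result:
  Biology: 4
  Economics: 6
  History: 6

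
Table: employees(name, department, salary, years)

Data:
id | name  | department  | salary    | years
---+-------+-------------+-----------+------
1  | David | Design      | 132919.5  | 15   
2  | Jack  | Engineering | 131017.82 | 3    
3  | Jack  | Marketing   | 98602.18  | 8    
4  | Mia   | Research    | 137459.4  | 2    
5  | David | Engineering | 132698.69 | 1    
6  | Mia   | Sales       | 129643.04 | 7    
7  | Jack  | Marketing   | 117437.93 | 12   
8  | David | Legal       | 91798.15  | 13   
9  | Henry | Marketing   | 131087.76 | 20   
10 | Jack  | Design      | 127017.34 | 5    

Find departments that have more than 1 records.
SELECT department, COUNT(*) as cnt
FROM employees
GROUP BY department
HAVING COUNT(*) > 1

Result:
  Design: 2
  Engineering: 2
  Marketing: 3

Note: HAVING filters groups after aggregation, WHERE filters rows before.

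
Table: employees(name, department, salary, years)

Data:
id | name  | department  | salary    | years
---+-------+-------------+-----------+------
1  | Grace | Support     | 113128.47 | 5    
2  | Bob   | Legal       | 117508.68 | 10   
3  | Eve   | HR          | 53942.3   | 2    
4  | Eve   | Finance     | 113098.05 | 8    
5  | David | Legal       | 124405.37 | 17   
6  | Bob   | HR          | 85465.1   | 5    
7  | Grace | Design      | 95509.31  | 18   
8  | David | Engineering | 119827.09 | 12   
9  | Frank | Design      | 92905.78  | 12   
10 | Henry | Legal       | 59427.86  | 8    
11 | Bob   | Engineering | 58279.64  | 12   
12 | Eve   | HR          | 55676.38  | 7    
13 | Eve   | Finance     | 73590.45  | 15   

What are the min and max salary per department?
SELECT department, MIN(salary), MAX(salary)
FROM employees
GROUP BY department

Result:
  Design: min=92905.78, max=95509.31
  Engineering: min=58279.64, max=119827.09
  Finance: min=73590.45, max=113098.05
  HR: min=53942.30, max=85465.10
  Legal: min=59427.86, max=124405.37
  Support: min=113128.47, max=113128.47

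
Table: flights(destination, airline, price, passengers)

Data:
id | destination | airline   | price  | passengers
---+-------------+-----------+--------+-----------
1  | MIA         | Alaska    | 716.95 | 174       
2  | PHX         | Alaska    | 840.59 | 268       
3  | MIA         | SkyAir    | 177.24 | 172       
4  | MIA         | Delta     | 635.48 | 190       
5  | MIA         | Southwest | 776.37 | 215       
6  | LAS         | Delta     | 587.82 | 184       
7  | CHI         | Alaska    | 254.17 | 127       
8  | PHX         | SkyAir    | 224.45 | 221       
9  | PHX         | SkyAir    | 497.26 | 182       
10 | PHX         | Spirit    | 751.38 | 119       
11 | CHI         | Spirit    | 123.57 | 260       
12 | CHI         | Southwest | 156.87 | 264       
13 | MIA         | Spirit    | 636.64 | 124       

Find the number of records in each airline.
SELECT airline, COUNT(*) as count
FROM flights
GROUP BY airline

Result:
  Alaska: 3
  Delta: 2
  SkyAir: 3
  Southwest: 2
  Spirit: 3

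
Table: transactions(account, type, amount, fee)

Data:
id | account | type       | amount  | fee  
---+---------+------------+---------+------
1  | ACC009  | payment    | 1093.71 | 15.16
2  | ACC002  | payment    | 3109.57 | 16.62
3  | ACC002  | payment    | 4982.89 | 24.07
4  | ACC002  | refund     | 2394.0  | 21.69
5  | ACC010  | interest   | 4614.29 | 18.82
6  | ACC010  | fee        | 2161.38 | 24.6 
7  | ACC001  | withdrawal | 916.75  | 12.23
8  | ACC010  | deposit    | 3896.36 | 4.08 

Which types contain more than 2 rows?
SELECT type, COUNT(*) as cnt
FROM transactions
GROUP BY type
HAVING COUNT(*) > 2

Result:
  payment: 3

Note: HAVING filters groups after aggregation, WHERE filters rows before.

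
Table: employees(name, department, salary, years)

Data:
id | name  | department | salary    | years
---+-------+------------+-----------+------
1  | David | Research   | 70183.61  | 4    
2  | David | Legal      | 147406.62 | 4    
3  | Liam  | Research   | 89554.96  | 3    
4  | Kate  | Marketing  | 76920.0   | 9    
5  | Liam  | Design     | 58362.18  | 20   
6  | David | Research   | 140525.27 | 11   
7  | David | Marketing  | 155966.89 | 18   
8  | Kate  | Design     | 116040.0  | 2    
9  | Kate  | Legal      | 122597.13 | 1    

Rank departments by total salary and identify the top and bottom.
SELECT department, SUM(salary)
FROM employees
GROUP BY department
ORDER BY SUM(salary)

All groups:
  Design: 174402.18
  Marketing: 232886.89
  Legal: 270003.75
  Research: 300263.84

Highest: Research (300263.84)
Lowest: Design (174402.18)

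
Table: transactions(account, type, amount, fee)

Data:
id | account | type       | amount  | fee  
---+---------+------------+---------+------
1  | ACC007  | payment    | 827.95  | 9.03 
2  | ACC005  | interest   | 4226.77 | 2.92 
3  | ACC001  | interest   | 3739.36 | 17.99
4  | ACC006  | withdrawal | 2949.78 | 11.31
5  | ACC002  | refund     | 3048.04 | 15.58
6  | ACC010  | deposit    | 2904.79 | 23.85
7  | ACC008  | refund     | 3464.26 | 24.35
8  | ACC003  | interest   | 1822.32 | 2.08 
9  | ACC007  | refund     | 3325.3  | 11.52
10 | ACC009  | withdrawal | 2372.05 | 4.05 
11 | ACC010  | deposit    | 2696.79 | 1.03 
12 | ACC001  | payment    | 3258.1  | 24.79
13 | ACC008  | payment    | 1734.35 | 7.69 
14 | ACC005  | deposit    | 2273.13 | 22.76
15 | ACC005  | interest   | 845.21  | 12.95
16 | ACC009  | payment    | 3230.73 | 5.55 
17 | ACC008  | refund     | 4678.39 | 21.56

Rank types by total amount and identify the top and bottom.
SELECT type, SUM(amount)
FROM transactions
GROUP BY type
ORDER BY SUM(amount)

All groups:
  withdrawal: 5321.83
  deposit: 7874.71
  payment: 9051.13
  interest: 10633.66
  refund: 14515.99

Highest: refund (14515.99)
Lowest: withdrawal (5321.83)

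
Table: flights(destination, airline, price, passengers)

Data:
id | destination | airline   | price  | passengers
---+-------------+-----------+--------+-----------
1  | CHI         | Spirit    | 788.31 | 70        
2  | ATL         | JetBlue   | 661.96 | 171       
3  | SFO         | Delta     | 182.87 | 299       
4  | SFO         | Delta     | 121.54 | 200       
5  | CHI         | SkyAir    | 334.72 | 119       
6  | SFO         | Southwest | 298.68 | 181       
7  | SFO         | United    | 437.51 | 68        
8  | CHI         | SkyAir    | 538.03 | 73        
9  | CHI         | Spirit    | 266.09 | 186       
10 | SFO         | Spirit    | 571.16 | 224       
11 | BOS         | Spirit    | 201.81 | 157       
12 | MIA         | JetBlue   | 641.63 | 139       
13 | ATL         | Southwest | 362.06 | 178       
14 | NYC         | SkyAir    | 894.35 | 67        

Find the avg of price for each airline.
SELECT airline, AVG(price) as result
FROM flights
GROUP BY airline

Result:
  Delta: 152.21
  JetBlue: 651.80
  SkyAir: 589.03
  Southwest: 330.37
  Spirit: 456.84
  United: 437.51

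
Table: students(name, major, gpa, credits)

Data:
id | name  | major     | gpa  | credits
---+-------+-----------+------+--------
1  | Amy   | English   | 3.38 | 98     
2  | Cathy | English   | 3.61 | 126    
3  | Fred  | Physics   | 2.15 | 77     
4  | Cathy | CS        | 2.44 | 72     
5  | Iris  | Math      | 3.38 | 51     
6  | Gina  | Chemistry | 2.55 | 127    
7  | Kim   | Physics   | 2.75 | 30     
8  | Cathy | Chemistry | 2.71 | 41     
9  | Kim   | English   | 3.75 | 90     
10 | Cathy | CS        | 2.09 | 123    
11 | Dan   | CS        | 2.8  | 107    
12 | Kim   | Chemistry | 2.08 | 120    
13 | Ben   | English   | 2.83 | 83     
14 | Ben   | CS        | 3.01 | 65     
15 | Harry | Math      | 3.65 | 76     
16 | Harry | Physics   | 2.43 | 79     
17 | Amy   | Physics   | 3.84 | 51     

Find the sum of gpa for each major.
SELECT major, SUM(gpa) as result
FROM students
GROUP BY major

Result:
  CS: 10.34
  Chemistry: 7.34
  English: 13.57
  Math: 7.03
  Physics: 11.17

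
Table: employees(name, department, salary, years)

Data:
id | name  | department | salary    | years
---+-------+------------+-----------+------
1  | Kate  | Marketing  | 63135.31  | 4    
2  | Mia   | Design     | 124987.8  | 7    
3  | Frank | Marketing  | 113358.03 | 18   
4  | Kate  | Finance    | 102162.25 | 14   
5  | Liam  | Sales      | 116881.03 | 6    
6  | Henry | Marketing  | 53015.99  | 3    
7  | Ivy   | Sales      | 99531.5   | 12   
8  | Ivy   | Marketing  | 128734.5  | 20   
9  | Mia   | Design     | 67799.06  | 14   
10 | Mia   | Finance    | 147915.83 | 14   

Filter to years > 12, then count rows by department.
SELECT department, COUNT(*)
FROM employees
WHERE years > 12
GROUP BY department

Note: WHERE filters rows before grouping.

Result:
  Design: 1
  Finance: 2
  Marketing: 2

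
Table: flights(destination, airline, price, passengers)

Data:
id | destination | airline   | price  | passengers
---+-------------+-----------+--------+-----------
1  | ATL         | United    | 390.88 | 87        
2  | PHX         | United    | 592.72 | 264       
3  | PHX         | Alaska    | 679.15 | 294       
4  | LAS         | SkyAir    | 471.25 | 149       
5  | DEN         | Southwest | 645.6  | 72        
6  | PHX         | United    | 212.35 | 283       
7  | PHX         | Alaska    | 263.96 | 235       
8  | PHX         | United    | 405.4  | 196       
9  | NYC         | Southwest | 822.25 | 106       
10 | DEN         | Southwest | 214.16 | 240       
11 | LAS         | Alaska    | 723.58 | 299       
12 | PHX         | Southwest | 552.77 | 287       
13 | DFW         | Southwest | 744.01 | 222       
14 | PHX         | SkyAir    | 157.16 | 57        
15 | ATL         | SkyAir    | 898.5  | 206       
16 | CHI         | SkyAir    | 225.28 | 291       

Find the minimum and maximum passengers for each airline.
SELECT airline, MIN(passengers), MAX(passengers)
FROM flights
GROUP BY airline

Result:
  Alaska: min=235, max=299
  SkyAir: min=57, max=291
  Southwest: min=72, max=287
  United: min=87, max=283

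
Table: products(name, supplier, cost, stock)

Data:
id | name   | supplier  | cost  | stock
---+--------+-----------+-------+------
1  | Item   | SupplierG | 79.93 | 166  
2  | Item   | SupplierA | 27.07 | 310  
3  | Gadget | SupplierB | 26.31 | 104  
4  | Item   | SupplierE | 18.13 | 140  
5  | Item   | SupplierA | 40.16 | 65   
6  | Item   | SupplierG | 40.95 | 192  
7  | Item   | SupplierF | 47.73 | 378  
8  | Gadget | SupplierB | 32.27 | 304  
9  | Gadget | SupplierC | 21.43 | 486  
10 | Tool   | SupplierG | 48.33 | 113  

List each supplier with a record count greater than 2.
SELECT supplier, COUNT(*) as cnt
FROM products
GROUP BY supplier
HAVING COUNT(*) > 2

Result:
  SupplierG: 3

Note: HAVING filters groups after aggregation, WHERE filters rows before.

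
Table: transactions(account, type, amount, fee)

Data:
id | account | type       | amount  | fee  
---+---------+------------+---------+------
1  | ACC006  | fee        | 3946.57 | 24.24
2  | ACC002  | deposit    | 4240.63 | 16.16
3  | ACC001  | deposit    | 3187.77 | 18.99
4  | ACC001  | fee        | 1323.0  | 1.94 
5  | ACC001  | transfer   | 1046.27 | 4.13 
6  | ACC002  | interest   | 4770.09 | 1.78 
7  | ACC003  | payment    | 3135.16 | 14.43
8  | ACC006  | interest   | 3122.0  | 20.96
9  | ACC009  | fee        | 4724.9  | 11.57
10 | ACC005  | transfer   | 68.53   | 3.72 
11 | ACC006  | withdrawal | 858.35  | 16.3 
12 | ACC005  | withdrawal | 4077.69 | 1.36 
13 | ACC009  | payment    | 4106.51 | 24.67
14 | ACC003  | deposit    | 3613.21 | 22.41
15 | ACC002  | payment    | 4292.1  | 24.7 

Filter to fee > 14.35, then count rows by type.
SELECT type, COUNT(*)
FROM transactions
WHERE fee > 14.35
GROUP BY type

Note: WHERE filters rows before grouping.

Result:
  deposit: 3
  fee: 1
  interest: 1
  payment: 3
  withdrawal: 1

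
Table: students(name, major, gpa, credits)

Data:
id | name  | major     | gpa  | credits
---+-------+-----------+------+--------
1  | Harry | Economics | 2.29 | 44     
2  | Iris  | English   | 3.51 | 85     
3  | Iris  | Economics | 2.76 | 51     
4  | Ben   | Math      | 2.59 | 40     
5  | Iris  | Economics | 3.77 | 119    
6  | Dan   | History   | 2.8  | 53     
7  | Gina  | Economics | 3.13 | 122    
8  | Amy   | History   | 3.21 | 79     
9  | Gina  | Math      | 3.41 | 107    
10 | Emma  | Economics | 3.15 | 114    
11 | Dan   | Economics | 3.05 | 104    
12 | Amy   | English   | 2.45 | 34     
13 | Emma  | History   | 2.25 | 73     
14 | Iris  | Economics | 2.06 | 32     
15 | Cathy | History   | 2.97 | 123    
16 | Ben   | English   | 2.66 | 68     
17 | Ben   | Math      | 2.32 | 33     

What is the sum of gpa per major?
SELECT major, SUM(gpa) as result
FROM students
GROUP BY major

Result:
  Economics: 20.21
  English: 8.62
  History: 11.23
  Math: 8.32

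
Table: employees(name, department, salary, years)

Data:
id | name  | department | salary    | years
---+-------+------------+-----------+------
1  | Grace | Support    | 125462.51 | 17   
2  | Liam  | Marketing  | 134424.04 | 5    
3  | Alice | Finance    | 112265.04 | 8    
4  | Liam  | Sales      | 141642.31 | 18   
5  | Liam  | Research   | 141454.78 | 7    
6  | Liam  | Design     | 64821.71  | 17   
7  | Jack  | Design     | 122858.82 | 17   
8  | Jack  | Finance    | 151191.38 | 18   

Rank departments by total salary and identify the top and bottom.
SELECT department, SUM(salary)
FROM employees
GROUP BY department
ORDER BY SUM(salary)

All groups:
  Support: 125462.51
  Marketing: 134424.04
  Research: 141454.78
  Sales: 141642.31
  Design: 187680.53
  Finance: 263456.42

Highest: Finance (263456.42)
Lowest: Support (125462.51)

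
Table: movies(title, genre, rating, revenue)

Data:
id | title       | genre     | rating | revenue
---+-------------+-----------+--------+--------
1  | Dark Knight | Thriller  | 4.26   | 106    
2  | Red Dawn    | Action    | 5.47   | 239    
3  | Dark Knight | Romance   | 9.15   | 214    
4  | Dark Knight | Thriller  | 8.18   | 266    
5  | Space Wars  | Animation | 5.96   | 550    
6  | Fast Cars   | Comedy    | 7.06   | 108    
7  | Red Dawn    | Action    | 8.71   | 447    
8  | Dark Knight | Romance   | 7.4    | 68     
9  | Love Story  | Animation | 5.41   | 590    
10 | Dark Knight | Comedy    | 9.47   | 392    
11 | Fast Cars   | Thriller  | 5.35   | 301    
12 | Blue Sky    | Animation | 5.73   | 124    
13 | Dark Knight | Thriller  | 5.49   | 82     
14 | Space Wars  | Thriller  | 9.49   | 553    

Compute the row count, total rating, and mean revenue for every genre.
SELECT genre,
       COUNT(*) as cnt,
       SUM(rating) as total_rating,
       AVG(revenue) as avg_revenue
FROM movies
GROUP BY genre

Result:
  Action: 2 records, 14.18 total rating, 343.00 avg revenue
  Animation: 3 records, 17.10 total rating, 421.33 avg revenue
  Comedy: 2 records, 16.53 total rating, 250.00 avg revenue
  Romance: 2 records, 16.55 total rating, 141.00 avg revenue
  Thriller: 5 records, 32.77 total rating, 261.60 avg revenue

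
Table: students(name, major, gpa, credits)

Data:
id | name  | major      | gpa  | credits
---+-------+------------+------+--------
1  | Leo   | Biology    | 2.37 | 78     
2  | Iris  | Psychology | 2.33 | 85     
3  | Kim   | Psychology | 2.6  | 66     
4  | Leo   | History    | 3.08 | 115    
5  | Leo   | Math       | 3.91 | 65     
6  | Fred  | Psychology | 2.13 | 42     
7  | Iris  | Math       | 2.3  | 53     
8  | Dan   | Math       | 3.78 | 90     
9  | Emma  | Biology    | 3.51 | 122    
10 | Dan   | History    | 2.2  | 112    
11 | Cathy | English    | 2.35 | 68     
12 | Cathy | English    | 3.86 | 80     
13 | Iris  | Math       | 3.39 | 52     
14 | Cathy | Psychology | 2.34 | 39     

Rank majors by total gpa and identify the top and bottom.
SELECT major, SUM(gpa)
FROM students
GROUP BY major
ORDER BY SUM(gpa)

All groups:
  History: 5.28
  Biology: 5.88
  English: 6.21
  Psychology: 9.40
  Math: 13.38

Highest: Math (13.38)
Lowest: History (5.28)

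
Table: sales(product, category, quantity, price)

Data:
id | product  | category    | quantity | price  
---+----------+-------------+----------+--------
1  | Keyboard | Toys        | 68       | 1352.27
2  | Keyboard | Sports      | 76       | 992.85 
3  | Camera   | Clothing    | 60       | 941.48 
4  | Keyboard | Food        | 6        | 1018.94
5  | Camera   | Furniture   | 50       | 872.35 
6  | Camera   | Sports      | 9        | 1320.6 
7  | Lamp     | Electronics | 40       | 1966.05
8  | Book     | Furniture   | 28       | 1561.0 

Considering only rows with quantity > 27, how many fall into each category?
SELECT category, COUNT(*)
FROM sales
WHERE quantity > 27
GROUP BY category

Note: WHERE filters rows before grouping.

Result:
  Clothing: 1
  Electronics: 1
  Furniture: 2
  Sports: 1
  Toys: 1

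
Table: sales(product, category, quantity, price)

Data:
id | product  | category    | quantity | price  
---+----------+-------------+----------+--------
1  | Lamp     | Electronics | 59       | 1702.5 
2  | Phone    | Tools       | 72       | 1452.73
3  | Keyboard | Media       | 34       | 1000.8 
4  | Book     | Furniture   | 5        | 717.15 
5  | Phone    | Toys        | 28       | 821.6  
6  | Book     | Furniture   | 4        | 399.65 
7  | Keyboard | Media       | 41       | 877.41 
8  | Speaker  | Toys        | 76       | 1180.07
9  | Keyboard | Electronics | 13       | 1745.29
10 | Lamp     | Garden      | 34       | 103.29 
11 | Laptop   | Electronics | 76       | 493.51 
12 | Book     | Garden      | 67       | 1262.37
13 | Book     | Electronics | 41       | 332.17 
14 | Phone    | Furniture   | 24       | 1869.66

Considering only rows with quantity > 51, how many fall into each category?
SELECT category, COUNT(*)
FROM sales
WHERE quantity > 51
GROUP BY category

Note: WHERE filters rows before grouping.

Result:
  Electronics: 2
  Garden: 1
  Tools: 1
  Toys: 1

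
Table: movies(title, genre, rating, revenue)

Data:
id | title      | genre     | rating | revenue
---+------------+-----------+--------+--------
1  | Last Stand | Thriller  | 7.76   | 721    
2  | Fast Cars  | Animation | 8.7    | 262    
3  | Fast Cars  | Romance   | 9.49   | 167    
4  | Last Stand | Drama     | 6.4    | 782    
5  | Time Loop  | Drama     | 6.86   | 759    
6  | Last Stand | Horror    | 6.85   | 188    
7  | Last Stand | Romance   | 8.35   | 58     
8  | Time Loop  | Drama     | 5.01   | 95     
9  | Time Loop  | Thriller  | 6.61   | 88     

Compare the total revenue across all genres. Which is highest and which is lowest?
SELECT genre, SUM(revenue)
FROM movies
GROUP BY genre
ORDER BY SUM(revenue)

All groups:
  Horror: 188
  Romance: 225
  Animation: 262
  Thriller: 809
  Drama: 1636

Highest: Drama (1636)
Lowest: Horror (188)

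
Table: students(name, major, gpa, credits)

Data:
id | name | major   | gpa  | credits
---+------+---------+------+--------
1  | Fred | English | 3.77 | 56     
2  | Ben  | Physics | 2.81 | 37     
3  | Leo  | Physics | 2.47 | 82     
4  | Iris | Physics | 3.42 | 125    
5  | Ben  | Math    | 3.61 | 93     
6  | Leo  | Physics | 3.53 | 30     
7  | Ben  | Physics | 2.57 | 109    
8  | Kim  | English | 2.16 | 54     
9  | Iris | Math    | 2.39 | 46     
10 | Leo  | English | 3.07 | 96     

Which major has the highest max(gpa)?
SELECT major, MAX(gpa) as val
FROM students
GROUP BY major
ORDER BY val DESC
LIMIT 1

Result: English with max(gpa) = 3.77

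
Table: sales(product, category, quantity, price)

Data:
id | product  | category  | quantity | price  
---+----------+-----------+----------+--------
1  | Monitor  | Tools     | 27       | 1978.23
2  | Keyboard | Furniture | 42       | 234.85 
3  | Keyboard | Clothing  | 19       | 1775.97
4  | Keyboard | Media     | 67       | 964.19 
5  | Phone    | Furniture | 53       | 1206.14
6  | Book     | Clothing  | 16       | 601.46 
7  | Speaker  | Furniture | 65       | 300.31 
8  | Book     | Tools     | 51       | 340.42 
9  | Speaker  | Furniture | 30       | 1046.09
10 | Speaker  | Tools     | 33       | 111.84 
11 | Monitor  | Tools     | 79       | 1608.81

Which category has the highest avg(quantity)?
SELECT category, AVG(quantity) as val
FROM sales
GROUP BY category
ORDER BY val DESC
LIMIT 1

Result: Media with avg(quantity) = 67.00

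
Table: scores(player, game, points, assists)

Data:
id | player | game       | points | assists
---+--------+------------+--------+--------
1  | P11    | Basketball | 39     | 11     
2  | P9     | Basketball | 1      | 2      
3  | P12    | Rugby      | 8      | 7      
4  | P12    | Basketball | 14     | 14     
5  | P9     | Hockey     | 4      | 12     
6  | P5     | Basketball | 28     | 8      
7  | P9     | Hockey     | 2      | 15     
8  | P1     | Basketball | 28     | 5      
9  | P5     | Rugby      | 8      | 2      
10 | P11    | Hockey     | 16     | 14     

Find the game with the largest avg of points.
SELECT game, AVG(points) as val
FROM scores
GROUP BY game
ORDER BY val DESC
LIMIT 1

Result: Basketball with avg(points) = 22.00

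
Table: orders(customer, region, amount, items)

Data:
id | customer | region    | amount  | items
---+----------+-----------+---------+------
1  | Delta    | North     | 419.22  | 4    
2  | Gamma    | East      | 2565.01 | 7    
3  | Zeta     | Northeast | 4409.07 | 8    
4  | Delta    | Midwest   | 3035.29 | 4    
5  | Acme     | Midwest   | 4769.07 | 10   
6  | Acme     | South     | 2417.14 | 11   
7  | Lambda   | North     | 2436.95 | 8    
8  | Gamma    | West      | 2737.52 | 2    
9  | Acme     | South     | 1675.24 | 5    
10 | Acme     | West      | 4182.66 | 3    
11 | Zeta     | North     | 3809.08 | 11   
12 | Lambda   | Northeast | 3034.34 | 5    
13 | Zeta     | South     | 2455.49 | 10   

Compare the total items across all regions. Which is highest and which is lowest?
SELECT region, SUM(items)
FROM orders
GROUP BY region
ORDER BY SUM(items)

All groups:
  West: 5
  East: 7
  Northeast: 13
  Midwest: 14
  North: 23
  South: 26

Highest: South (26)
Lowest: West (5)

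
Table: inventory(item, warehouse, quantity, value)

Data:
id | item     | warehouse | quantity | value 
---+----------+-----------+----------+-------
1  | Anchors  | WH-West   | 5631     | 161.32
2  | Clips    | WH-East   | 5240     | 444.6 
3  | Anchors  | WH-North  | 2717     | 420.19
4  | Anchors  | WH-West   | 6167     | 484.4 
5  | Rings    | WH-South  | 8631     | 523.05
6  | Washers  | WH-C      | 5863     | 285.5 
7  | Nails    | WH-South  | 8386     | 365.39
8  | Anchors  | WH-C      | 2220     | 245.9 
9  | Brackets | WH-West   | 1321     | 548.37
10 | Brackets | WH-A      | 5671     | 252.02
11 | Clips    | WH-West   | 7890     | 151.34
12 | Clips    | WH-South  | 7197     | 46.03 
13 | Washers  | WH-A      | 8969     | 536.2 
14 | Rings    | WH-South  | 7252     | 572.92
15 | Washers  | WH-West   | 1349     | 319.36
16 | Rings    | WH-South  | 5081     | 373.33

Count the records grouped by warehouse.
SELECT warehouse, COUNT(*) as count
FROM inventory
GROUP BY warehouse

Result:
  WH-A: 2
  WH-C: 2
  WH-East: 1
  WH-North: 1
  WH-South: 5
  WH-West: 5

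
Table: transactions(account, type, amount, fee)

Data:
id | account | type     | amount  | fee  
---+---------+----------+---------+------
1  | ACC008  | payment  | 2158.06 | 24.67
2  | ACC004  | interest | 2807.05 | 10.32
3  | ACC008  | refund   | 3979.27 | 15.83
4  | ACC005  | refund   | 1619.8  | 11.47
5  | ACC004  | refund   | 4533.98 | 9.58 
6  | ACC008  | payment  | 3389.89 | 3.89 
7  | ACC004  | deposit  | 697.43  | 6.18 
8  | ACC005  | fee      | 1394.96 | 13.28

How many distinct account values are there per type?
SELECT type, COUNT(DISTINCT account)
FROM transactions
GROUP BY type

Result:
  deposit: 1 distinct
  fee: 1 distinct
  interest: 1 distinct
  payment: 1 distinct
  refund: 3 distinct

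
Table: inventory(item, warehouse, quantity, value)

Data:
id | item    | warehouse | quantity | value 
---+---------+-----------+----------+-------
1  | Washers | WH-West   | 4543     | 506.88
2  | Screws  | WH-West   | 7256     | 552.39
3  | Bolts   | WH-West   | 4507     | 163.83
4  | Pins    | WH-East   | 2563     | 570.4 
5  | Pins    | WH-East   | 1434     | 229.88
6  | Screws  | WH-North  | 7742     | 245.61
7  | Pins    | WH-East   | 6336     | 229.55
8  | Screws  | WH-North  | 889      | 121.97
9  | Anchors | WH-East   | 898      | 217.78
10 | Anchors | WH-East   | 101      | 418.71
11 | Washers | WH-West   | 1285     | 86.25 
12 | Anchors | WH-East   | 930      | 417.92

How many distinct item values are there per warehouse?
SELECT warehouse, COUNT(DISTINCT item)
FROM inventory
GROUP BY warehouse

Result:
  WH-East: 2 distinct
  WH-North: 1 distinct
  WH-West: 3 distinct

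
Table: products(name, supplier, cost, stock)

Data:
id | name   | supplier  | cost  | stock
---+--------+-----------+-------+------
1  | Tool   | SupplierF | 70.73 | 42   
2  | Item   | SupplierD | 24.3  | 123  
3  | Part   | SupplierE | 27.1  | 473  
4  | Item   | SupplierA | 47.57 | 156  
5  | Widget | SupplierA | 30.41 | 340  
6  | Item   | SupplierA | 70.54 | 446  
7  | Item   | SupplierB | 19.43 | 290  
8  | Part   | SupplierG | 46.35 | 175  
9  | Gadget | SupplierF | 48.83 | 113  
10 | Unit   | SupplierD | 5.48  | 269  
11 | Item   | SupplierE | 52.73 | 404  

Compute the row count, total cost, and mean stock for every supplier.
SELECT supplier,
       COUNT(*) as cnt,
       SUM(cost) as total_cost,
       AVG(stock) as avg_stock
FROM products
GROUP BY supplier

Result:
  SupplierA: 3 records, 148.52 total cost, 314.00 avg stock
  SupplierB: 1 records, 19.43 total cost, 290.00 avg stock
  SupplierD: 2 records, 29.78 total cost, 196.00 avg stock
  SupplierE: 2 records, 79.83 total cost, 438.50 avg stock
  SupplierF: 2 records, 119.56 total cost, 77.50 avg stock
  SupplierG: 1 records, 46.35 total cost, 175.00 avg stock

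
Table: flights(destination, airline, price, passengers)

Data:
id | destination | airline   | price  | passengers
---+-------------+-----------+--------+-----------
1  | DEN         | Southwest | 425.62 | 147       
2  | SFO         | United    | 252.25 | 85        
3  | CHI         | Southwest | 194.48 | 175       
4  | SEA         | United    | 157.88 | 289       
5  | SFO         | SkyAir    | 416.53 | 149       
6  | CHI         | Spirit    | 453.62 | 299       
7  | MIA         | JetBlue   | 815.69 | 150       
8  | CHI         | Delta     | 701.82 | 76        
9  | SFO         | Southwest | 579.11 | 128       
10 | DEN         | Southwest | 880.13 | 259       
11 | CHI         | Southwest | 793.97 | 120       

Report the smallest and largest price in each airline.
SELECT airline, MIN(price), MAX(price)
FROM flights
GROUP BY airline

Result:
  Delta: min=701.82, max=701.82
  JetBlue: min=815.69, max=815.69
  SkyAir: min=416.53, max=416.53
  Southwest: min=194.48, max=880.13
  Spirit: min=453.62, max=453.62
  United: min=157.88, max=252.25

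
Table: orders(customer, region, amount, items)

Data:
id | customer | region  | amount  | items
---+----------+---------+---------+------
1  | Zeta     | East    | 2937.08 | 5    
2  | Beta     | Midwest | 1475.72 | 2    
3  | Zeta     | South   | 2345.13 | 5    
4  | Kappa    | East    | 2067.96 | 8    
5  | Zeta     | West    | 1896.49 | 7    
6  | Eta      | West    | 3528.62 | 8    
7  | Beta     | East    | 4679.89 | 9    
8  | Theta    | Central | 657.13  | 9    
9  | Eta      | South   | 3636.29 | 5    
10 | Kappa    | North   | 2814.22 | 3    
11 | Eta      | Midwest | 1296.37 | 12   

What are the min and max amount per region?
SELECT region, MIN(amount), MAX(amount)
FROM orders
GROUP BY region

Result:
  Central: min=657.13, max=657.13
  East: min=2067.96, max=4679.89
  Midwest: min=1296.37, max=1475.72
  North: min=2814.22, max=2814.22
  South: min=2345.13, max=3636.29
  West: min=1896.49, max=3528.62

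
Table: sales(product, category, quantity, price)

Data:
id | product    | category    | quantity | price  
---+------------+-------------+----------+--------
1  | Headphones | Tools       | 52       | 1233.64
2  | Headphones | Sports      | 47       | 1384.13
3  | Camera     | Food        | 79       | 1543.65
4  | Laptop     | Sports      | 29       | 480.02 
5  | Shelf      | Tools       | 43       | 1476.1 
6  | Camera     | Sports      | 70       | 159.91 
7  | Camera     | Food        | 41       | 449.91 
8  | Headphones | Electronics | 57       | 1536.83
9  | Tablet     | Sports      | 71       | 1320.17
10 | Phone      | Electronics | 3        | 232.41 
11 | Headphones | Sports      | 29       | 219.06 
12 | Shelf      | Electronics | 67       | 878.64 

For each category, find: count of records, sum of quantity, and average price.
SELECT category,
       COUNT(*) as cnt,
       SUM(quantity) as total_quantity,
       AVG(price) as avg_price
FROM sales
GROUP BY category

Result:
  Electronics: 3 records, 127 total quantity, 882.63 avg price
  Food: 2 records, 120 total quantity, 996.78 avg price
  Sports: 5 records, 246 total quantity, 712.66 avg price
  Tools: 2 records, 95 total quantity, 1354.87 avg price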